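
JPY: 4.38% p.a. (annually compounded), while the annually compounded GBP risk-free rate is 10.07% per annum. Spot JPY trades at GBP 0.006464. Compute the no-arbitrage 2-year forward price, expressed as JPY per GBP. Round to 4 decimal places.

139.1218

T = 2 years.
GBP accumulates by (1 + 0.1007)^2 = 1.21154049.
Growth of 1 JPY over T: (1 + 0.0438)^2 = 1.08951844.
Forward (GBP per JPY) = 0.006464 × 1.21154049 / 1.08951844 = 0.00718794418.
Quoted the other way: 1/0.00718794418 = 139.1218 JPY per GBP.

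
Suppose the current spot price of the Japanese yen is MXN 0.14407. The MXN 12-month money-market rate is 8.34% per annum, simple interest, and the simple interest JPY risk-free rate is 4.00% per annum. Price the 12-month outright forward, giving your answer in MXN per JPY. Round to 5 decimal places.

0.15008

T = 1 year.
MXN accumulates by 1 + 0.0834×1 = 1.083400.
JPY growth factor: 1 + 0.0400×1 = 1.040000.
Forward (MXN per JPY) = 0.14407 × 1.083400 / 1.040000 = 0.1500822.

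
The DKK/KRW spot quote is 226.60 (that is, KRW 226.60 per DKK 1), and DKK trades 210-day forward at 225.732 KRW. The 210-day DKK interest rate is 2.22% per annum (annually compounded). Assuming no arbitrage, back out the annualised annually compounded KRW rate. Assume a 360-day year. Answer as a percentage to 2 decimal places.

1.55%

T = 210/360 years.
By CIP, F/S equals the KRW-to-DKK growth ratio: 225.732/226.6 = 0.9961695.
DKK growth factor: (1 + 0.0222)^(210/360) = 1.0128907.
So the KRW growth factor = 1.0090108.
Annualise: 1.0090108^(360/210) − 1 = 0.015497 = 1.55%.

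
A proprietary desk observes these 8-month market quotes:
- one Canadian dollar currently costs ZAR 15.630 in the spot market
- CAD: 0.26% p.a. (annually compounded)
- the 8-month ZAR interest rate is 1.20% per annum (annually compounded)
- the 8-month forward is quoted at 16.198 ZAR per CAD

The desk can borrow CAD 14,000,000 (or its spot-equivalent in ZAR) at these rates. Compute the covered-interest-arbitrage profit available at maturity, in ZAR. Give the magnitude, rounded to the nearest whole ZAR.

ZAR 6,597,824

T = 8/12 years.
Keep in CAD, deliver into the forward: 14,000,000·1.00173258309·16.198 = ZAR 227,164,901.33.
Swap to ZAR now, deposit: 14,000,000·15.630·1.00798408474 = ZAR 220,567,077.42.
The quoted forward overvalues CAD, so borrow ZAR, buy CAD at spot, deposit the CAD at 0.26%, and sell the proceeds forward at 16.198.
Arbitrage profit = |227,164,901.33 − 220,567,077.42| = ZAR 6,597,824.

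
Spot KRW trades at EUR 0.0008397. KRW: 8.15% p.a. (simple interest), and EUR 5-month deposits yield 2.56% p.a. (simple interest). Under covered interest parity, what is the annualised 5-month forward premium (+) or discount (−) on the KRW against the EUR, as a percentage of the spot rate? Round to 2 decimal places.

-5.41%

T = 5/12 years.
CIP forward (EUR per KRW) = 0.0008397 × 1.0106667/1.0339583 = 0.0008207844.
Annualised premium = (F − S)/S × (1/T) = (0.0008207844 − 0.0008397)/0.0008397 ÷ (5/12) = -5.41%.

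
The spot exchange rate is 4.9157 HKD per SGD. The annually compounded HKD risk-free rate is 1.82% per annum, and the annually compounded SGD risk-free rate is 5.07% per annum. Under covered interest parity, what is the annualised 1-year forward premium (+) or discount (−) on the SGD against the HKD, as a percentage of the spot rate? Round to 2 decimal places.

-3.09%

T = 1 year.
No-arbitrage forward: 4.9157 × 1.018200 / 1.050700 = 4.7636487 HKD/SGD.
Annualised premium = (F − S)/S × (1/T) = (4.7636487 − 4.9157)/4.9157 ÷ 1 = -3.09%.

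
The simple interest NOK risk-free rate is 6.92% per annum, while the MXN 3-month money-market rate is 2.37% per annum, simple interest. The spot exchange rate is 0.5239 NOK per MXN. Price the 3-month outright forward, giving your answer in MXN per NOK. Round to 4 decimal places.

1.8874

T = 3/12 years.
NOK accumulates by 1 + 0.0692×3/12 = 1.017300.
Growth of 1 MXN over T: 1 + 0.0237×3/12 = 1.005925.
Forward (NOK per MXN) = 0.5239 × 1.017300 / 1.005925 = 0.5298243.
Invert for MXN per NOK: 1 / 0.5298243 = 1.8874.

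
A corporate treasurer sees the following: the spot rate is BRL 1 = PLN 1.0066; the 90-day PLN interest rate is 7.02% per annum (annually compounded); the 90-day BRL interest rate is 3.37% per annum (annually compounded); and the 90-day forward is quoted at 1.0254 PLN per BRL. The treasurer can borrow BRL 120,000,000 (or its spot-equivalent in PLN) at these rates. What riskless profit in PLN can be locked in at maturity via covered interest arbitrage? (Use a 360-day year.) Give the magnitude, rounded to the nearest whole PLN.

PLN 1,213,556

T = 90/360 years.
Route A — deposit BRL, sell forward: 120,000,000 × 1.0083205748 × 1.0254 = PLN 124,071,830.09.
Route B — convert at spot, deposit PLN: 120,000,000 × 1.0066 × 1.01710604777 = PLN 122,858,273.72.
The quoted forward overvalues BRL, so borrow PLN, buy BRL at spot, deposit the BRL at 3.37%, and sell the proceeds forward at 1.0254.
Arbitrage profit = |124,071,830.09 − 122,858,273.72| = PLN 1,213,556.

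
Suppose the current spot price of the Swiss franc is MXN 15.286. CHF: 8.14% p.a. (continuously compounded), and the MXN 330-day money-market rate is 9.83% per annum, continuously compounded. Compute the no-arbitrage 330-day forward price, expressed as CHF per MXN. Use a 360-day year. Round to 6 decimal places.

0.064414

T = 330/360 years.
MXN accumulates by e^(0.0983×330/360) = 1.0942928.
CHF growth factor: e^(0.0814×330/360) = 1.077471.
Forward (MXN per CHF) = 15.286 × 1.0942928 / 1.077471 = 15.52465.
Invert for CHF per MXN: 1 / 15.52465 = 0.064414.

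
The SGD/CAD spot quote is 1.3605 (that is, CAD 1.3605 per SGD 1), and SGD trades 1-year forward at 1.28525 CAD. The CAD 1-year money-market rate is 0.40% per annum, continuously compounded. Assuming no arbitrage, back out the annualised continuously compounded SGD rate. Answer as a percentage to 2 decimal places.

6.09%

T = 1 year.
CIP gives F = S · g_CAD/g_SGD, so g_CAD/g_SGD = 1.28525/1.3605 = 0.9446895.
The CAD side grows by e^(0.0040×1) = 1.004008.
Hence g_SGD = 1.0627915.
Take logs: ln 1.0627915 / 1 = 0.060899, so 6.09%.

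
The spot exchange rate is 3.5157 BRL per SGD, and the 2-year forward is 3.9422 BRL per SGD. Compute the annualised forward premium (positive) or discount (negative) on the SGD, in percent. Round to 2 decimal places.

+6.07%

T = 2 years.
Period premium: (3.9422 − 3.5157)/3.5157 = 0.1213130.
Per annum: 0.1213130 / 2 = 0.060657 = 6.07%.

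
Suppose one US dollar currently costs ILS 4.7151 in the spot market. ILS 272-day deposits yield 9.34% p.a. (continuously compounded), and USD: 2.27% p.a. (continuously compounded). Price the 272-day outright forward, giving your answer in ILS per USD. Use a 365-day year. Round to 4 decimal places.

4.9702

T = 272/365 years.
ILS growth factor: e^(0.0934×272/365) = 1.0720816.
USD growth factor: e^(0.0227×272/365) = 1.0170601.
CIP: F = S · (grow ILS)/(grow USD) = 4.7151 × 1.0720816/1.0170601 = 4.970180 ILS per USD.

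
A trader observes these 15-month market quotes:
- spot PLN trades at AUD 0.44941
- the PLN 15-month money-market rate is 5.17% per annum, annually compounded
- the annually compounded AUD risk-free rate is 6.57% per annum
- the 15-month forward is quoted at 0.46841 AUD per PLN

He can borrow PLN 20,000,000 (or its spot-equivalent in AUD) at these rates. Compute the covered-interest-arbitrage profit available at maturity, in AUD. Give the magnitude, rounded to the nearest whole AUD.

T = 15/12 years.
Route A — deposit PLN, sell forward: 20,000,000 × 1.06503736 × 0.46841 = AUD 9,977,483.00.
Route B — convert at spot, deposit AUD: 20,000,000 × 0.44941 × 1.082788681 = AUD 9,732,321.22.
The quoted forward overvalues PLN, so borrow AUD, buy PLN at spot, deposit the PLN at 5.17%, and sell the proceeds forward at 0.46841.
Profit = 9,977,483.00 − 9,732,321.22 = AUD 245,162.

AUD 245,162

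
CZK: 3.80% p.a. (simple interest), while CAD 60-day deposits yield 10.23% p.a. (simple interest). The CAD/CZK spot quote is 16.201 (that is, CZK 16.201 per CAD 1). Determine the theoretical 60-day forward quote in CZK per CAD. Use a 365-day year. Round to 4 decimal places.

16.0326

T = 60/365 years.
CZK accumulates by 1 + 0.0380×60/365 = 1.00624658.
CAD growth factor: 1 + 0.1023×60/365 = 1.01681644.
CIP: F = S · (grow CZK)/(grow CAD) = 16.201 × 1.00624658/1.01681644 = 16.032590 CZK per CAD.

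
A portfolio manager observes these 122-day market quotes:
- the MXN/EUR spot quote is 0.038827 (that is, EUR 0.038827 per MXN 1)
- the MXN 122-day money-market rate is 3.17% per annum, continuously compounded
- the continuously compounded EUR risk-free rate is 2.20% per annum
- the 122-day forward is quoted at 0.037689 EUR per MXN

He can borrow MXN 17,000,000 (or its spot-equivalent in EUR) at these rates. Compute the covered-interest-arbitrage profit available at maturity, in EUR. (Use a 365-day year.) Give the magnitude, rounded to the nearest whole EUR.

EUR 17,393

T = 122/365 years.
Invest the MXN and cover forward: 17,000,000 × 1.01065195 × 0.037689 = EUR 647,537.84.
Convert at spot and invest in EUR: 17,000,000 × 0.038827 × 1.00738053 = EUR 664,930.59.
The quoted forward undervalues MXN, so borrow MXN, convert to EUR at spot, deposit the EUR at 2.20%, and buy MXN forward at 0.037689 to cover the loan.
Arbitrage profit = |647,537.84 − 664,930.59| = EUR 17,393.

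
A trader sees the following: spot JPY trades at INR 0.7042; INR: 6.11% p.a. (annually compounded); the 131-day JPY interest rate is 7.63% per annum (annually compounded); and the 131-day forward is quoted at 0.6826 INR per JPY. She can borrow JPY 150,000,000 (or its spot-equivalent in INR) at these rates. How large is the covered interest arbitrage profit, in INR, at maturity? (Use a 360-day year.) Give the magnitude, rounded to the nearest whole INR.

INR 2,767,784

T = 131/360 years.
Route A — deposit JPY, sell forward: 150,000,000 × 1.02711763937 × 0.6826 = INR 105,166,575.10.
Route B — convert at spot, deposit INR: 150,000,000 × 0.7042 × 1.02181538338 = INR 107,934,358.95.
The quoted forward undervalues JPY, so borrow JPY, convert to INR at spot, deposit the INR at 6.11%, and buy JPY forward at 0.6826 to cover the loan.
The gap between the two covered legs is INR 2,767,784.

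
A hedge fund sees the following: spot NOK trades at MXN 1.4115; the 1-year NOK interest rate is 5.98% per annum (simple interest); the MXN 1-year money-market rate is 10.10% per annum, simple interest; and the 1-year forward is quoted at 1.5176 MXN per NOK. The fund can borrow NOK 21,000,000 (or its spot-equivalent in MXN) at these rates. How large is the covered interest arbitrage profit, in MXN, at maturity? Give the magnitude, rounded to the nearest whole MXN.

T = 1 year.
Keep in NOK, deliver into the forward: 21,000,000·1.059800·1.5176 = MXN 33,775,402.08.
Swap to MXN now, deposit: 21,000,000·1.4115·1.101000 = MXN 32,635,291.50.
The quoted forward overvalues NOK, so borrow MXN, buy NOK at spot, deposit the NOK at 5.98%, and sell the proceeds forward at 1.5176.
Profit = 33,775,402.08 − 32,635,291.50 = MXN 1,140,111.

MXN 1,140,111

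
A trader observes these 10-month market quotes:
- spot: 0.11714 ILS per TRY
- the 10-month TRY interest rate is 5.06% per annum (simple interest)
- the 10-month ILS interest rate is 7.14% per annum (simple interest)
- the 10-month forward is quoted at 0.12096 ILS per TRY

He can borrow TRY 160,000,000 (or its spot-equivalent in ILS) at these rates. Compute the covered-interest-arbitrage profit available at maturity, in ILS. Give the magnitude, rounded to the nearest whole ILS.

ILS 312,104

T = 10/12 years.
Invest the TRY and cover forward: 160,000,000 × 1.0421666667 × 0.12096 = ILS 20,169,676.80.
Convert at spot and invest in ILS: 160,000,000 × 0.11714 × 1.059500 = ILS 19,857,572.80.
The quoted forward overvalues TRY, so borrow ILS, buy TRY at spot, deposit the TRY at 5.06%, and sell the proceeds forward at 0.12096.
Profit = 20,169,676.80 − 19,857,572.80 = ILS 312,104.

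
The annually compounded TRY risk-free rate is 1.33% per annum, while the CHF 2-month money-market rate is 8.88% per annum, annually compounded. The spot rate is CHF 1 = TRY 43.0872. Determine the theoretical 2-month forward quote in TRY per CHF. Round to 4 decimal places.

T = 2/12 years.
TRY accumulates by (1 + 0.0133)^(2/12) = 1.00220448.
CHF growth factor: (1 + 0.0888)^(2/12) = 1.01428037.
Forward (TRY per CHF) = 43.0872 × 1.00220448 / 1.01428037 = 42.574209.

42.5742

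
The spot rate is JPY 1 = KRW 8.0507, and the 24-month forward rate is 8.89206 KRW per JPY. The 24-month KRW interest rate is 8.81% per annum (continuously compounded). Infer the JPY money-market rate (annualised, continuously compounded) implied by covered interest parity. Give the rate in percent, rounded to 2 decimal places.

3.84%

T = 2 years.
CIP gives F = S · g_KRW/g_JPY, so g_KRW/g_JPY = 8.89206/8.0507 = 1.1045077.
The KRW side grows by e^(0.0881×2) = 1.1926766.
That pins the JPY growth at 1.0798264.
r = ln(1.0798264)/2 = 0.038400 → 3.84%.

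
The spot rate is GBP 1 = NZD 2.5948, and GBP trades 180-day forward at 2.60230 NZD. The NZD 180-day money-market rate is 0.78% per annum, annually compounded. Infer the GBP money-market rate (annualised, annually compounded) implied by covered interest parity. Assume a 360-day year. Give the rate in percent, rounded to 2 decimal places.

T = 180/360 years.
F/S = 2.6023/2.5948 = 1.0028904 = (growth of NZD) / (growth of GBP).
NZD growth factor: (1 + 0.0078)^(180/360) = 1.0038924.
Hence g_GBP = 1.0009991.
r = 1.0009991^(360/180) − 1 = 0.001999 → 0.20%.

0.20%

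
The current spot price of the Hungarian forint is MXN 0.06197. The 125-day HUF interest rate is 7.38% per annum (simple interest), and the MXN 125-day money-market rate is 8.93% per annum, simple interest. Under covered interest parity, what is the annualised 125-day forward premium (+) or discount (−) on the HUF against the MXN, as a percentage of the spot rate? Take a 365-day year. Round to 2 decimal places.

+1.51%

T = 125/365 years.
No-arbitrage forward: 0.06197 × 1.0305822 / 1.025274 = 0.06229084 MXN/HUF.
(F − S)/S ÷ T = (0.06229084 − 0.06197)/0.06197/(125/365) = 0.015118 → 1.51%.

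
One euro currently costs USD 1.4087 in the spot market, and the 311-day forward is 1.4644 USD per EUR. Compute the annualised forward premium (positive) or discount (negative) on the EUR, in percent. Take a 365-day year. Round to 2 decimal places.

T = 311/365 years.
(F − S)/S = (1.4644 − 1.4087)/1.4087 = 0.0395400.
×(1/T) gives 4.64% p.a.

+4.64%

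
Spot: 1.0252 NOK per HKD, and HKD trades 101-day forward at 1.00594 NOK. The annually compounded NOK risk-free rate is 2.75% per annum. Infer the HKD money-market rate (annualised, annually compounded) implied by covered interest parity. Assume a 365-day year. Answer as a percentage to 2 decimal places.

10.04%

T = 101/365 years.
F/S = 1.00594/1.0252 = 0.9812134 = (growth of NOK) / (growth of HKD).
NOK growth factor: (1 + 0.0275)^(101/365) = 1.0075351.
So the HKD growth factor = 1.0268257.
r = 1.0268257^(365/101) − 1 = 0.100392 → 10.04%.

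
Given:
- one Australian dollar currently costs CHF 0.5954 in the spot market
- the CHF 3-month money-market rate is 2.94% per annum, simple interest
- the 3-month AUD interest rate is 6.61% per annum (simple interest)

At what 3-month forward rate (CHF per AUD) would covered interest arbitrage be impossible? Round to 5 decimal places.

0.59003

T = 3/12 years.
CHF accumulates by 1 + 0.0294×3/12 = 1.007350.
AUD accumulates by 1 + 0.0661×3/12 = 1.016525.
So F = 0.5954 × 1.007350 / 1.016525 = 0.5900260 (CHF/AUD).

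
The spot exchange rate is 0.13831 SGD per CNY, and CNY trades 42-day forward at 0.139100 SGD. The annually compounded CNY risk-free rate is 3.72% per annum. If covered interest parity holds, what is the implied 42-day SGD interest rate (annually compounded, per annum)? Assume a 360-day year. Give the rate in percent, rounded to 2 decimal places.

T = 42/360 years.
By CIP, F/S equals the SGD-to-CNY growth ratio: 0.1391/0.13831 = 1.0057118.
The CNY side grows by (1 + 0.0372)^(42/360) = 1.0042703.
So the SGD growth factor = 1.0100065.
r = 1.0100065^(360/42) − 1 = 0.089091 → 8.91%.

8.91%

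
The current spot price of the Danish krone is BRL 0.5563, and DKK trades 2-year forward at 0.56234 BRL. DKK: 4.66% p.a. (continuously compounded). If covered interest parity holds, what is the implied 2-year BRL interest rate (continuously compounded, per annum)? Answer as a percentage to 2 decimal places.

T = 2 years.
F/S = 0.56234/0.5563 = 1.0108575 = (growth of BRL) / (growth of DKK).
DKK growth factor: e^(0.0466×2) = 1.0976812.
That pins the BRL growth at 1.1095993.
r = ln(1.1095993)/2 = 0.051999 → 5.20%.

5.20%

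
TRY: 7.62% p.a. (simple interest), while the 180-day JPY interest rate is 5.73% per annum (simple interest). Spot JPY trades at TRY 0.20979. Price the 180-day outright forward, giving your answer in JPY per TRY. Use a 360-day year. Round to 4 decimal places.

T = 180/360 years.
Growth of 1 TRY over T: 1 + 0.0762×180/360 = 1.038100.
JPY growth factor: 1 + 0.0573×180/360 = 1.028650.
So F = 0.20979 × 1.038100 / 1.028650 = 0.2117173 (TRY/JPY).
Quoted the other way: 1/0.2117173 = 4.7233 JPY per TRY.

4.7233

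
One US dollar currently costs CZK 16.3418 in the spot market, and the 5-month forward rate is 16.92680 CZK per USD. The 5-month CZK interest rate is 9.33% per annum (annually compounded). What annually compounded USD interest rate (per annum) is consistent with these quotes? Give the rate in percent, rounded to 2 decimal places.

T = 5/12 years.
CIP gives F = S · g_CZK/g_USD, so g_CZK/g_USD = 16.9268/16.3418 = 1.0357978.
CZK growth factor: (1 + 0.0933)^(5/12) = 1.0378663.
So the USD growth factor = 1.001997.
Annualise: 1.001997^(12/5) − 1 = 0.004800 = 0.48%.

0.48%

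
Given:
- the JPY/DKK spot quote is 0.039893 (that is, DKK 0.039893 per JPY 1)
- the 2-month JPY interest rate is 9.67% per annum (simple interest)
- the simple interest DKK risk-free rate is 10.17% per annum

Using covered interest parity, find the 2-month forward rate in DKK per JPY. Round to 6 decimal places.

0.039926

T = 2/12 years.
Growth of 1 DKK over T: 1 + 0.1017×2/12 = 1.016950.
JPY accumulates by 1 + 0.0967×2/12 = 1.0161167.
Forward (DKK per JPY) = 0.039893 × 1.016950 / 1.0161167 = 0.03992572.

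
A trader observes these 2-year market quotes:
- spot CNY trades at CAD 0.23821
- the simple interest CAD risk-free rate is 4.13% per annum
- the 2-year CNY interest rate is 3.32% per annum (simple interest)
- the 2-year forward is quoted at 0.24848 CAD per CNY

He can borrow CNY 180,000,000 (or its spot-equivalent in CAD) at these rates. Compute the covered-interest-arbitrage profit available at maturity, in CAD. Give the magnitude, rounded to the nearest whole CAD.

CAD 1,276,727

T = 2 years.
Invest the CNY and cover forward: 180,000,000 × 1.066400 × 0.24848 = CAD 47,696,232.96.
Convert at spot and invest in CAD: 180,000,000 × 0.23821 × 1.082600 = CAD 46,419,506.28.
The quoted forward overvalues CNY, so borrow CAD, buy CNY at spot, deposit the CNY at 3.32%, and sell the proceeds forward at 0.24848.
Arbitrage profit = |47,696,232.96 − 46,419,506.28| = CAD 1,276,727.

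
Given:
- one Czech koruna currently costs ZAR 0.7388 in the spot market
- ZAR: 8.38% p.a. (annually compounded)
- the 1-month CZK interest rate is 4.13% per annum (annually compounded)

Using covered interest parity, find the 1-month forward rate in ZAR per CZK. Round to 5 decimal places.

T = 1/12 years.
ZAR accumulates by (1 + 0.0838)^(1/12) = 1.0067287.
CZK accumulates by (1 + 0.0413)^(1/12) = 1.0033782.
So F = 0.7388 × 1.0067287 / 1.0033782 = 0.7412670 (ZAR/CZK).

0.74127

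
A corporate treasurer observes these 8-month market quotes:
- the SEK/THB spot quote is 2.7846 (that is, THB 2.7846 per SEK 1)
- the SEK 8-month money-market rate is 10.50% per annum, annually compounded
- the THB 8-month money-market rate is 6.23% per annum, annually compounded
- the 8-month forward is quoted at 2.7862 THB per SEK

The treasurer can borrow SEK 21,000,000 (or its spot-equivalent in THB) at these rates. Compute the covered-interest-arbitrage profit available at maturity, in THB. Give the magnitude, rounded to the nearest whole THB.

THB 1,656,609

T = 8/12 years.
Invest the SEK and cover forward: 21,000,000 × 1.0688288931 × 2.7862 = THB 62,537,392.30.
Convert at spot and invest in THB: 21,000,000 × 2.7846 × 1.0411136031 = THB 60,880,783.72.
The quoted forward overvalues SEK, so borrow THB, buy SEK at spot, deposit the SEK at 10.50%, and sell the proceeds forward at 2.7862.
Arbitrage profit = |62,537,392.30 − 60,880,783.72| = THB 1,656,609.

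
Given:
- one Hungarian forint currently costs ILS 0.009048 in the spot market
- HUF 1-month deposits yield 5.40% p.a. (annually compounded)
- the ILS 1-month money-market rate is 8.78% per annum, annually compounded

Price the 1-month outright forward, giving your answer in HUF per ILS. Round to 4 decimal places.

110.2313

T = 1/12 years.
ILS growth factor: (1 + 0.0878)^(1/12) = 1.007037758.
HUF growth factor: (1 + 0.0540)^(1/12) = 1.004392322.
Forward (ILS per HUF) = 0.009048 × 1.007037758 / 1.004392322 = 0.00907183123.
Quoted the other way: 1/0.00907183123 = 110.2313 HUF per ILS.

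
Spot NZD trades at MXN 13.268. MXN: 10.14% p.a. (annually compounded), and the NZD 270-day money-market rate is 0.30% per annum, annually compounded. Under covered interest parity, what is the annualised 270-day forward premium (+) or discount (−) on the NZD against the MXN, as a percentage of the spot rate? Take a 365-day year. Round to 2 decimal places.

T = 270/365 years.
No-arbitrage forward: 13.268 × 1.0740583 / 1.0022183 = 14.219063 MXN/NZD.
(F − S)/S ÷ T = (14.219063 − 13.268)/13.268/(270/365) = 0.096902 → 9.69%.

+9.69%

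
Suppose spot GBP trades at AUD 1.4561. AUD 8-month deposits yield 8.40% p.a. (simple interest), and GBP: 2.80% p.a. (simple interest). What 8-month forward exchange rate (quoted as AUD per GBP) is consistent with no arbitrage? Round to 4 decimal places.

T = 8/12 years.
AUD accumulates by 1 + 0.0840×8/12 = 1.056000.
Growth of 1 GBP over T: 1 + 0.0280×8/12 = 1.0186667.
So F = 1.4561 × 1.056000 / 1.0186667 = 1.509465 (AUD/GBP).

1.5095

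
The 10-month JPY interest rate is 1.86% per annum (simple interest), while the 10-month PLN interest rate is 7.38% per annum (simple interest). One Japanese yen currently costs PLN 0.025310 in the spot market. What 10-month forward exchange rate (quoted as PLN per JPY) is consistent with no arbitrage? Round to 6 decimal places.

0.026456

T = 10/12 years.
Growth of 1 PLN over T: 1 + 0.0738×10/12 = 1.061500.
JPY accumulates by 1 + 0.0186×10/12 = 1.015500.
So F = 0.02531 × 1.061500 / 1.015500 = 0.02645649 (PLN/JPY).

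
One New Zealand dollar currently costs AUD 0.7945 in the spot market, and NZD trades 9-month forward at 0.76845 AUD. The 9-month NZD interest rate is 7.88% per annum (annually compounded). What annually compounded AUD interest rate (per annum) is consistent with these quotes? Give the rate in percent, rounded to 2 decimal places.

T = 9/12 years.
CIP gives F = S · g_AUD/g_NZD, so g_AUD/g_NZD = 0.76845/0.7945 = 0.9672121.
The NZD side grows by (1 + 0.0788)^(9/12) = 1.0585362.
Hence g_AUD = 1.023829.
Annualise: 1.023829^(12/9) − 1 = 0.031898 = 3.19%.

3.19%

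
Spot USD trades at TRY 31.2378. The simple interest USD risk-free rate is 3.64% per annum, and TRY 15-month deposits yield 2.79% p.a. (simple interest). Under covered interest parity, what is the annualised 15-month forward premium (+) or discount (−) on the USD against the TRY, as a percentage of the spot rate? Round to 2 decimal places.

T = 15/12 years.
F = S · g_TRY/g_USD = 31.2378 × 1.034875/1.045500 = 30.9203427.
Annualised premium = (F − S)/S × (1/T) = (30.9203427 − 31.2378)/31.2378 ÷ (15/12) = -0.81%.

-0.81%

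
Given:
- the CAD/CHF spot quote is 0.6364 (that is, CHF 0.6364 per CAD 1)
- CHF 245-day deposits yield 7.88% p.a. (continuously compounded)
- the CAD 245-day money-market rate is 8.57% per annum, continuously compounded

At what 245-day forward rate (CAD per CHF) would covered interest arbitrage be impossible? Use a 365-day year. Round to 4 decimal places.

T = 245/365 years.
CHF growth factor: e^(0.0788×245/365) = 1.054317.
CAD growth factor: e^(0.0857×245/365) = 1.0592114.
Forward (CHF per CAD) = 0.6364 × 1.054317 / 1.0592114 = 0.6334593.
Invert for CAD per CHF: 1 / 0.6334593 = 1.5786.

1.5786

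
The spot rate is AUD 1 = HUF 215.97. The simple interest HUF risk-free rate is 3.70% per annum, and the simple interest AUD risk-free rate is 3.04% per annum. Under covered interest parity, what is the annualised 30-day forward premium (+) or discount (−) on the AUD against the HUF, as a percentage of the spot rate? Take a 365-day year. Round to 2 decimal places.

T = 30/365 years.
F = S · g_HUF/g_AUD = 215.97 × 1.0030411/1.0024986 = 216.08687.
Annualised premium = (F − S)/S × (1/T) = (216.08687 − 215.97)/215.97 ÷ (30/365) = 0.66%.

+0.66%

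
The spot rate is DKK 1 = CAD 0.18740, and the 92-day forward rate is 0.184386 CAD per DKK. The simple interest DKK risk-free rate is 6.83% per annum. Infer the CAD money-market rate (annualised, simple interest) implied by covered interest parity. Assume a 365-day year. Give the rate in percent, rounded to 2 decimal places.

T = 92/365 years.
By CIP, F/S equals the CAD-to-DKK growth ratio: 0.184386/0.1874 = 0.9839168.
The DKK side grows by 1 + 0.0683×92/365 = 1.0172153.
So the CAD growth factor = 1.0008552.
r = (1.0008552 − 1)/(92/365) = 0.003393 → 0.34%.

0.34%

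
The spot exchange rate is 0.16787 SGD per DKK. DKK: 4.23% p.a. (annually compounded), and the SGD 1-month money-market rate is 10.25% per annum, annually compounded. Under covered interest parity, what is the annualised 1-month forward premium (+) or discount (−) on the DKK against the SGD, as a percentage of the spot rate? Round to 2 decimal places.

+5.63%

T = 1/12 years.
CIP forward (SGD per DKK) = 0.16787 × 1.0081648/1.0034585 = 0.16865732.
Annualised premium = (F − S)/S × (1/T) = (0.16865732 − 0.16787)/0.16787 ÷ (1/12) = 5.63%.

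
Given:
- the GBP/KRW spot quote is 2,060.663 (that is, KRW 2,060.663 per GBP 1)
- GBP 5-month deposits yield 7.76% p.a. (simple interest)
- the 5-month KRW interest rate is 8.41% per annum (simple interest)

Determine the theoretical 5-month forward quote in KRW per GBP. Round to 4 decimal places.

T = 5/12 years.
Growth of 1 KRW over T: 1 + 0.0841×5/12 = 1.0350416667.
GBP growth factor: 1 + 0.0776×5/12 = 1.0323333333.
CIP: F = S · (grow KRW)/(grow GBP) = 2060.663 × 1.0350416667/1.0323333333 = 2066.069163 KRW per GBP.

2066.0692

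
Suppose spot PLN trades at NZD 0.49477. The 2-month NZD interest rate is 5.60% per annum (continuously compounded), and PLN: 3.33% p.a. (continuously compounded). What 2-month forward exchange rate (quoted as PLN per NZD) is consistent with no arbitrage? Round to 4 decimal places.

2.0135

T = 2/12 years.
NZD accumulates by e^(0.0560×2/12) = 1.009377.
Growth of 1 PLN over T: e^(0.0333×2/12) = 1.0055654.
Forward (NZD per PLN) = 0.49477 × 1.009377 / 1.0055654 = 0.4966454.
Invert for PLN per NZD: 1 / 0.4966454 = 2.0135.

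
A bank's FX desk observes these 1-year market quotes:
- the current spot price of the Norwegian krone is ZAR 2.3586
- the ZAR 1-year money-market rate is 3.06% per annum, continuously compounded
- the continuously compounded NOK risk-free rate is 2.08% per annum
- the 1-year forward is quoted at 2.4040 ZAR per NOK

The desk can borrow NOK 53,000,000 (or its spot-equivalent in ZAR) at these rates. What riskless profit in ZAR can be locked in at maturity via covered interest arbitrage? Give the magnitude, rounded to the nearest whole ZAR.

T = 1 year.
Invest the NOK and cover forward: 53,000,000 × 1.02101782765 × 2.4040 = ZAR 130,089,923.46.
Convert at spot and invest in ZAR: 53,000,000 × 2.3586 × 1.03107299219 = ZAR 128,890,104.25.
The quoted forward overvalues NOK, so borrow ZAR, buy NOK at spot, deposit the NOK at 2.08%, and sell the proceeds forward at 2.4040.
Profit = 130,089,923.46 − 128,890,104.25 = ZAR 1,199,819.

ZAR 1,199,819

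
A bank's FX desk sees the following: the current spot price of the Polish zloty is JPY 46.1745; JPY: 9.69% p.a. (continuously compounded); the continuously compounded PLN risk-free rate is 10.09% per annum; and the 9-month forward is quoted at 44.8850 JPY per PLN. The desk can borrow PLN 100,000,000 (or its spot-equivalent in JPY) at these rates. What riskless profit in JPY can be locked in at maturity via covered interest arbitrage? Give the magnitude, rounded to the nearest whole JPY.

T = 9/12 years.
Invest the PLN and cover forward: 100,000,000 × 1.078611968297 × 44.8850 = JPY 4,841,349,819.70.
Convert at spot and invest in JPY: 100,000,000 × 46.1745 × 1.075380981296 = JPY 4,965,517,912.09.
The quoted forward undervalues PLN, so borrow PLN, convert to JPY at spot, deposit the JPY at 9.69%, and buy PLN forward at 44.8850 to cover the loan.
Arbitrage profit = |4,841,349,819.70 − 4,965,517,912.09| = JPY 124,168,092.

JPY 124,168,092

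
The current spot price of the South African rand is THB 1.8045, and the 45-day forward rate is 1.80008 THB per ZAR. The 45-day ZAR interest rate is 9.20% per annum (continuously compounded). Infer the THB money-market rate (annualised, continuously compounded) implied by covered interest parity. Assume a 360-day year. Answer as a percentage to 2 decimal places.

T = 45/360 years.
By CIP, F/S equals the THB-to-ZAR growth ratio: 1.80008/1.8045 = 0.9975506.
The ZAR side grows by e^(0.0920×45/360) = 1.0115664.
So the THB growth factor = 1.0090887.
r = ln(1.0090887)/(45/360) = 0.072381 → 7.24%.

7.24%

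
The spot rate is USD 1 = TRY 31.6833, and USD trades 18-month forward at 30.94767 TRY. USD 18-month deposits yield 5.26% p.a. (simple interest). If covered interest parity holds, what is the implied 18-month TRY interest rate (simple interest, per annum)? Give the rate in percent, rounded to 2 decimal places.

T = 18/12 years.
By CIP, F/S equals the TRY-to-USD growth ratio: 30.94767/31.6833 = 0.9767818.
The USD side grows by 1 + 0.0526×18/12 = 1.078900.
Hence g_TRY = 1.0538499.
(1.0538499 − 1)/T = 0.035900, i.e. 3.59%.

3.59%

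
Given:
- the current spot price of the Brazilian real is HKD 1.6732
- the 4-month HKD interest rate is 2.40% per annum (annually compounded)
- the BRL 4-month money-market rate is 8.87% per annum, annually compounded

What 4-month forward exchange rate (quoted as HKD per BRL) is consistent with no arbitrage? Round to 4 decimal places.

1.6394

T = 4/12 years.
HKD growth factor: (1 + 0.0240)^(4/12) = 1.0079368.
Growth of 1 BRL over T: (1 + 0.0887)^(4/12) = 1.0287332.
Forward (HKD per BRL) = 1.6732 × 1.0079368 / 1.0287332 = 1.639375.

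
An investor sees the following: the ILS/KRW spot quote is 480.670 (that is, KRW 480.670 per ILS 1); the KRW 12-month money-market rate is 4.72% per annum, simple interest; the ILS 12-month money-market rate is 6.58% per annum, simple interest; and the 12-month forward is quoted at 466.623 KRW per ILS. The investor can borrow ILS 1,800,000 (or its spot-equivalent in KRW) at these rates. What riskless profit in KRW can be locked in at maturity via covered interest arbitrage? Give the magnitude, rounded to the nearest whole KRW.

KRW 10,855,495

T = 1 year.
Keep in ILS, deliver into the forward: 1,800,000·1.065800·466.623 = KRW 895,188,228.12.
Swap to KRW now, deposit: 1,800,000·480.670·1.047200 = KRW 906,043,723.20.
The quoted forward undervalues ILS, so borrow ILS, convert to KRW at spot, deposit the KRW at 4.72%, and buy ILS forward at 466.623 to cover the loan.
The gap between the two covered legs is KRW 10,855,495.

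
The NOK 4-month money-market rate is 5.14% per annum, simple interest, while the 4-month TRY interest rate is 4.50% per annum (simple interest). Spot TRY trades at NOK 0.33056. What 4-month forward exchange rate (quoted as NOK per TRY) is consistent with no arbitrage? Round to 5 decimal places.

0.33125

T = 4/12 years.
NOK growth factor: 1 + 0.0514×4/12 = 1.0171333.
TRY growth factor: 1 + 0.0450×4/12 = 1.015000.
CIP: F = S · (grow NOK)/(grow TRY) = 0.33056 × 1.0171333/1.015000 = 0.3312548 NOK per TRY.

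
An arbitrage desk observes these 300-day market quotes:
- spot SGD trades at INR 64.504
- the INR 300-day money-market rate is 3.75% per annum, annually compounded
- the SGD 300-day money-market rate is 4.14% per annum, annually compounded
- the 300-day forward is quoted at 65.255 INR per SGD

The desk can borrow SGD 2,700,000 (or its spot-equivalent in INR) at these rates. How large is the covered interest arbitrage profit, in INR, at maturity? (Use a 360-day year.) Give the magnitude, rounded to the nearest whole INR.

INR 2,659,802

T = 300/360 years.
Invest the SGD and cover forward: 2,700,000 × 1.03438284942 × 65.255 = INR 182,246,362.67.
Convert at spot and invest in INR: 2,700,000 × 64.504 × 1.03115373965 = INR 179,586,560.22.
The quoted forward overvalues SGD, so borrow INR, buy SGD at spot, deposit the SGD at 4.14%, and sell the proceeds forward at 65.255.
Arbitrage profit = |182,246,362.67 − 179,586,560.22| = INR 2,659,802.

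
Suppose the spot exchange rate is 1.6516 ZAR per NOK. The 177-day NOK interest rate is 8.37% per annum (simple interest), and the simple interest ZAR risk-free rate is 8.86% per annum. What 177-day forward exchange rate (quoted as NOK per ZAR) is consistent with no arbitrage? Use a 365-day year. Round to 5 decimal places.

0.60409

T = 177/365 years.
ZAR growth factor: 1 + 0.0886×177/365 = 1.0429649.
NOK accumulates by 1 + 0.0837×177/365 = 1.0405888.
So F = 1.6516 × 1.0429649 / 1.0405888 = 1.655371 (ZAR/NOK).
Invert for NOK per ZAR: 1 / 1.655371 = 0.60409.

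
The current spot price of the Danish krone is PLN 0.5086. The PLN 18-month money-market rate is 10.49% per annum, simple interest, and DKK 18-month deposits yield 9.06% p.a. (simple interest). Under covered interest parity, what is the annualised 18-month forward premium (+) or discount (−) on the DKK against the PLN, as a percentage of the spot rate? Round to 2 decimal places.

+1.26%

T = 18/12 years.
No-arbitrage forward: 0.5086 × 1.157350 / 1.135900 = 0.5182043 PLN/DKK.
Annualised premium = (F − S)/S × (1/T) = (0.5182043 − 0.5086)/0.5086 ÷ (18/12) = 1.26%.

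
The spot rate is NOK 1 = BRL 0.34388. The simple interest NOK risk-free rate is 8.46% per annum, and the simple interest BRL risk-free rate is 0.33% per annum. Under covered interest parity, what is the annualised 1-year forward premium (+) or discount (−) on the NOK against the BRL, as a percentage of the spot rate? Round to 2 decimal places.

T = 1 year.
F = S · g_BRL/g_NOK = 0.34388 × 1.003300/1.084600 = 0.31810327.
(F − S)/S ÷ T = (0.31810327 − 0.34388)/0.34388/1 = -0.074959 → -7.50%.

-7.50%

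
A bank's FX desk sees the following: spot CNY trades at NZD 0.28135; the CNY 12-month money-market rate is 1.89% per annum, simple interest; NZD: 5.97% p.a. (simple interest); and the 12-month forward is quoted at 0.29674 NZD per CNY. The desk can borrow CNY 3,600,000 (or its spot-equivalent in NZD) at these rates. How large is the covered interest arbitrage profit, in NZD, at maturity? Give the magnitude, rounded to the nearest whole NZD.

T = 1 year.
Route A — deposit CNY, sell forward: 3,600,000 × 1.018900 × 0.29674 = NZD 1,088,454.19.
Route B — convert at spot, deposit NZD: 3,600,000 × 0.28135 × 1.059700 = NZD 1,073,327.74.
The quoted forward overvalues CNY, so borrow NZD, buy CNY at spot, deposit the CNY at 1.89%, and sell the proceeds forward at 0.29674.
Arbitrage profit = |1,088,454.19 − 1,073,327.74| = NZD 15,126.

NZD 15,126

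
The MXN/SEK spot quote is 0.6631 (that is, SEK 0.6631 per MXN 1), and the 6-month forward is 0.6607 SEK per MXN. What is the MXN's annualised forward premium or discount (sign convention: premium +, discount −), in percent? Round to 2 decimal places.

-0.72%

T = 6/12 years.
MXN trades forward at -0.36194% vs spot over the period.
Annualise by dividing by T: -0.0036194 / (6/12) = -0.007239 → -0.72%.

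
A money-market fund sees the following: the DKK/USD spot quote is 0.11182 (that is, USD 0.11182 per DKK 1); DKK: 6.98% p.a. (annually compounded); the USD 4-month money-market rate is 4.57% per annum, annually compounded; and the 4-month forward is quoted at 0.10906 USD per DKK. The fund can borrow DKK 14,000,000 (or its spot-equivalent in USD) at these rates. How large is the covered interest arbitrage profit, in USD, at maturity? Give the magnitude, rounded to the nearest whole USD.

T = 4/12 years.
Invest the DKK and cover forward: 14,000,000 × 1.022745391 × 0.10906 = USD 1,561,568.57.
Convert at spot and invest in USD: 14,000,000 × 0.11182 × 1.015006997 = USD 1,588,973.15.
The quoted forward undervalues DKK, so borrow DKK, convert to USD at spot, deposit the USD at 4.57%, and buy DKK forward at 0.10906 to cover the loan.
Profit = 1,588,973.15 − 1,561,568.57 = USD 27,405.

USD 27,405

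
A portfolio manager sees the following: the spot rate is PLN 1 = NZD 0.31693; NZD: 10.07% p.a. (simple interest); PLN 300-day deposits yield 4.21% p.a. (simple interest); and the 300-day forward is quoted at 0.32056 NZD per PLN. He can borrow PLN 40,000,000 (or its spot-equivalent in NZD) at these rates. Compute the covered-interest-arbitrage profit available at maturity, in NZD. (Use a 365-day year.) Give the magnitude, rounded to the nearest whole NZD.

T = 300/365 years.
Keep in PLN, deliver into the forward: 40,000,000·1.0346027397·0.32056 = NZD 13,266,090.17.
Swap to NZD now, deposit: 40,000,000·0.31693·1.0827671233 = NZD 13,726,455.38.
The quoted forward undervalues PLN, so borrow PLN, convert to NZD at spot, deposit the NZD at 10.07%, and buy PLN forward at 0.32056 to cover the loan.
Arbitrage profit = |13,266,090.17 − 13,726,455.38| = NZD 460,365.

NZD 460,365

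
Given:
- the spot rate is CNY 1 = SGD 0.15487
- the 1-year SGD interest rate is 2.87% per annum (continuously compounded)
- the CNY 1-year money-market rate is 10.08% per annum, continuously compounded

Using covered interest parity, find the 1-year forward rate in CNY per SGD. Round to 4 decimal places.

T = 1 year.
Growth of 1 SGD over T: e^(0.0287×1) = 1.0291158.
CNY growth factor: e^(0.1008×1) = 1.1060554.
So F = 0.15487 × 1.0291158 / 1.1060554 = 0.1440969 (SGD/CNY).
Quoted the other way: 1/0.1440969 = 6.9398 CNY per SGD.

6.9398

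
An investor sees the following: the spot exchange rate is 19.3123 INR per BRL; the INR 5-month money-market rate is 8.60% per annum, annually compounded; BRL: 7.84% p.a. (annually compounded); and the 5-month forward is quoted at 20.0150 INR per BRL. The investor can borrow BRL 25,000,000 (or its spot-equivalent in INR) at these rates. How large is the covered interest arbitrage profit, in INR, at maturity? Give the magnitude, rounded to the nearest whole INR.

T = 5/12 years.
Route A — deposit BRL, sell forward: 25,000,000 × 1.03194911515 × 20.0150 = INR 516,361,538.49.
Route B — convert at spot, deposit INR: 25,000,000 × 19.3123 × 1.03497317547 = INR 499,692,811.42.
The quoted forward overvalues BRL, so borrow INR, buy BRL at spot, deposit the BRL at 7.84%, and sell the proceeds forward at 20.0150.
Arbitrage profit = |516,361,538.49 − 499,692,811.42| = INR 16,668,727.

INR 16,668,727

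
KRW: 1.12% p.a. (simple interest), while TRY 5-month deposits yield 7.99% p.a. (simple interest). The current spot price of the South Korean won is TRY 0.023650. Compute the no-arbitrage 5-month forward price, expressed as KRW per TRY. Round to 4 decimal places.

T = 5/12 years.
TRY accumulates by 1 + 0.0799×5/12 = 1.03329167.
KRW accumulates by 1 + 0.0112×5/12 = 1.00466667.
CIP: F = S · (grow TRY)/(grow KRW) = 0.02365 × 1.03329167/1.00466667 = 0.024323837 TRY per KRW.
Quoted the other way: 1/0.024323837 = 41.1119 KRW per TRY.

41.1119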